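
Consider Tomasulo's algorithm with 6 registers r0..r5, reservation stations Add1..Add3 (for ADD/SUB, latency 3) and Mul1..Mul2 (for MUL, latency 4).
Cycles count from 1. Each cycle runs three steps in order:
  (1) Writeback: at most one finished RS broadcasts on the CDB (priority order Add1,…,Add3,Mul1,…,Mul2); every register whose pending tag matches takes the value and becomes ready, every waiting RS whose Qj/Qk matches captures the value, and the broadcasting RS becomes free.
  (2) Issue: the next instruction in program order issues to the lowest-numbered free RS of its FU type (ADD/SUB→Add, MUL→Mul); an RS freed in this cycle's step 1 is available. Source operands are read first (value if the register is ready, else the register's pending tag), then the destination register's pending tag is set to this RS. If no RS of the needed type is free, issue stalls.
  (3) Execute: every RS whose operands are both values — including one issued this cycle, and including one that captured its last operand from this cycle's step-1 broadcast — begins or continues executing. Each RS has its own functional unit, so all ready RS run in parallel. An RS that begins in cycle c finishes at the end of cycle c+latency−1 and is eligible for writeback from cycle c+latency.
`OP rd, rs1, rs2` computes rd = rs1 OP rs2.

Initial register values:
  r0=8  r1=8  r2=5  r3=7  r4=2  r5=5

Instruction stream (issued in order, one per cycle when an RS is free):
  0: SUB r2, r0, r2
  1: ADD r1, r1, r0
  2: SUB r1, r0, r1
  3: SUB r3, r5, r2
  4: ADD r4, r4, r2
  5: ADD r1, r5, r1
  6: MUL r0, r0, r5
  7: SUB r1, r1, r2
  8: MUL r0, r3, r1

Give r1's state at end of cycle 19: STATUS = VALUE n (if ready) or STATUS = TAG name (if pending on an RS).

cycle 1: issue SUB r2<-Add1 // r0:8,r1:8,r2:Add1,r3:7,r4:2,r5:5
cycle 2: issue ADD r1<-Add2 // r0:8,r1:Add2,r2:Add1,r3:7,r4:2,r5:5
cycle 3: issue SUB r1<-Add3 // r0:8,r1:Add3,r2:Add1,r3:7,r4:2,r5:5
cycle 4: CDB Add1=3; issue SUB r3<-Add1 // r0:8,r1:Add3,r2:3,r3:Add1,r4:2,r5:5
cycle 5: CDB Add2=16; issue ADD r4<-Add2 // r0:8,r1:Add3,r2:3,r3:Add1,r4:Add2,r5:5
cycle 6: stall // r0:8,r1:Add3,r2:3,r3:Add1,r4:Add2,r5:5
cycle 7: CDB Add1=2; issue ADD r1<-Add1 // r0:8,r1:Add1,r2:3,r3:2,r4:Add2,r5:5
cycle 8: CDB Add2=5; issue MUL r0<-Mul1 // r0:Mul1,r1:Add1,r2:3,r3:2,r4:5,r5:5
cycle 9: CDB Add3=-8; issue SUB r1<-Add2 // r0:Mul1,r1:Add2,r2:3,r3:2,r4:5,r5:5
cycle 10: issue MUL r0<-Mul2 // r0:Mul2,r1:Add2,r2:3,r3:2,r4:5,r5:5
cycle 11: - // r0:Mul2,r1:Add2,r2:3,r3:2,r4:5,r5:5
cycle 12: CDB Add1=-3 // r0:Mul2,r1:Add2,r2:3,r3:2,r4:5,r5:5
cycle 13: CDB Mul1=40 // r0:Mul2,r1:Add2,r2:3,r3:2,r4:5,r5:5
cycle 14: - // r0:Mul2,r1:Add2,r2:3,r3:2,r4:5,r5:5
cycle 15: CDB Add2=-6 // r0:Mul2,r1:-6,r2:3,r3:2,r4:5,r5:5
cycle 16: - // r0:Mul2,r1:-6,r2:3,r3:2,r4:5,r5:5
cycle 17: - // r0:Mul2,r1:-6,r2:3,r3:2,r4:5,r5:5
cycle 18: - // r0:Mul2,r1:-6,r2:3,r3:2,r4:5,r5:5
cycle 19: CDB Mul2=-12 // r0:-12,r1:-6,r2:3,r3:2,r4:5,r5:5

STATUS = VALUE -6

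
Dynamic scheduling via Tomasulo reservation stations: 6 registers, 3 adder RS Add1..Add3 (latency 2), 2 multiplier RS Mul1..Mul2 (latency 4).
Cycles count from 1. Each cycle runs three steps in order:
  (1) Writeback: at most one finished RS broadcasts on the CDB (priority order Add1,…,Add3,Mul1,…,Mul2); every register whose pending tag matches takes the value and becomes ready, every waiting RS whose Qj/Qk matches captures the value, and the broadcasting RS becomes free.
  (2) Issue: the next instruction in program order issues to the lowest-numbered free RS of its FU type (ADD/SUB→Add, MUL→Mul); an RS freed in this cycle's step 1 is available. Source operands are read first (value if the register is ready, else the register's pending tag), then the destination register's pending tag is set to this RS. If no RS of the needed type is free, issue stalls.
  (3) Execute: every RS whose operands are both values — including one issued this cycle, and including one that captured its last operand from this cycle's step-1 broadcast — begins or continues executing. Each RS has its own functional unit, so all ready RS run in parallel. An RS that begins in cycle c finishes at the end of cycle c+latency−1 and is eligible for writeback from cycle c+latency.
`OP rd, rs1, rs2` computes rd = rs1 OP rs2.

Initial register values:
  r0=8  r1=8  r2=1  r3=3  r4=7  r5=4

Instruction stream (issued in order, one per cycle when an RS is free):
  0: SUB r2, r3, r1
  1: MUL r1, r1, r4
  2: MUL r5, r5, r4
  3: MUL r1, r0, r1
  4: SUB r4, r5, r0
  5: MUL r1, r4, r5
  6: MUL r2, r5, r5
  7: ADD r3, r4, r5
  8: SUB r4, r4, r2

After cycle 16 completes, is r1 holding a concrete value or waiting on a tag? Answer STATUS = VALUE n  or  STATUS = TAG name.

c1: issue SUB r2<-Add1 | r0:8,r1:8,r2:Add1,r3:3,r4:7,r5:4
c2: issue MUL r1<-Mul1 | r0:8,r1:Mul1,r2:Add1,r3:3,r4:7,r5:4
c3: CDB Add1=-5; issue MUL r5<-Mul2 | r0:8,r1:Mul1,r2:-5,r3:3,r4:7,r5:Mul2
c4: stall | r0:8,r1:Mul1,r2:-5,r3:3,r4:7,r5:Mul2
c5: stall | r0:8,r1:Mul1,r2:-5,r3:3,r4:7,r5:Mul2
c6: CDB Mul1=56; issue MUL r1<-Mul1 | r0:8,r1:Mul1,r2:-5,r3:3,r4:7,r5:Mul2
c7: CDB Mul2=28; issue SUB r4<-Add1 | r0:8,r1:Mul1,r2:-5,r3:3,r4:Add1,r5:28
c8: issue MUL r1<-Mul2 | r0:8,r1:Mul2,r2:-5,r3:3,r4:Add1,r5:28
c9: CDB Add1=20; stall | r0:8,r1:Mul2,r2:-5,r3:3,r4:20,r5:28
c10: CDB Mul1=448; issue MUL r2<-Mul1 | r0:8,r1:Mul2,r2:Mul1,r3:3,r4:20,r5:28
c11: issue ADD r3<-Add1 | r0:8,r1:Mul2,r2:Mul1,r3:Add1,r4:20,r5:28
c12: issue SUB r4<-Add2 | r0:8,r1:Mul2,r2:Mul1,r3:Add1,r4:Add2,r5:28
c13: CDB Add1=48 | r0:8,r1:Mul2,r2:Mul1,r3:48,r4:Add2,r5:28
c14: CDB Mul1=784 | r0:8,r1:Mul2,r2:784,r3:48,r4:Add2,r5:28
c15: CDB Mul2=560 | r0:8,r1:560,r2:784,r3:48,r4:Add2,r5:28
c16: CDB Add2=-764 | r0:8,r1:560,r2:784,r3:48,r4:-764,r5:28

STATUS = VALUE 560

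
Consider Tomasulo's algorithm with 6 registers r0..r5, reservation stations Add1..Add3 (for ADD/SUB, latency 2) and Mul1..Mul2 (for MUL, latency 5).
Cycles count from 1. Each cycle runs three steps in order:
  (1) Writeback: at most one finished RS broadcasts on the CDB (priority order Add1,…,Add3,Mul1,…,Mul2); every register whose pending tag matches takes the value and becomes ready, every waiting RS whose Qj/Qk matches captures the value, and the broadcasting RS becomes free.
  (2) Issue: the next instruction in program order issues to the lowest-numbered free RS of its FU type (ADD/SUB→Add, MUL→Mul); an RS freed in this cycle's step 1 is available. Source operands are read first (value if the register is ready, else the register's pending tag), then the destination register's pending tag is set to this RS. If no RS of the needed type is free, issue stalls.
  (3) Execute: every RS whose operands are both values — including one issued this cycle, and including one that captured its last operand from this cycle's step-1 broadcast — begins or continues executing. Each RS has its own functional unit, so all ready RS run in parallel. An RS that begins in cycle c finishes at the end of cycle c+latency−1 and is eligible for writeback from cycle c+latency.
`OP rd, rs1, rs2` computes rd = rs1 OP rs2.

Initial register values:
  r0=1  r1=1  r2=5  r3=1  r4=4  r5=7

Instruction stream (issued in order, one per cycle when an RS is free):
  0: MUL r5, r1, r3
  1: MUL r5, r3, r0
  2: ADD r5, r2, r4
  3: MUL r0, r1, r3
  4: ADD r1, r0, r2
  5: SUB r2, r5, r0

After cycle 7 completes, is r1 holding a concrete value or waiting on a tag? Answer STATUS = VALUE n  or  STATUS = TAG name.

STATUS = TAG Add1

c1: issue MUL r5<-Mul1 | r0:1,r1:1,r2:5,r3:1,r4:4,r5:Mul1
c2: issue MUL r5<-Mul2 | r0:1,r1:1,r2:5,r3:1,r4:4,r5:Mul2
c3: issue ADD r5<-Add1 | r0:1,r1:1,r2:5,r3:1,r4:4,r5:Add1
c4: stall | r0:1,r1:1,r2:5,r3:1,r4:4,r5:Add1
c5: CDB Add1=9; stall | r0:1,r1:1,r2:5,r3:1,r4:4,r5:9
c6: CDB Mul1=1; issue MUL r0<-Mul1 | r0:Mul1,r1:1,r2:5,r3:1,r4:4,r5:9
c7: CDB Mul2=1; issue ADD r1<-Add1 | r0:Mul1,r1:Add1,r2:5,r3:1,r4:4,r5:9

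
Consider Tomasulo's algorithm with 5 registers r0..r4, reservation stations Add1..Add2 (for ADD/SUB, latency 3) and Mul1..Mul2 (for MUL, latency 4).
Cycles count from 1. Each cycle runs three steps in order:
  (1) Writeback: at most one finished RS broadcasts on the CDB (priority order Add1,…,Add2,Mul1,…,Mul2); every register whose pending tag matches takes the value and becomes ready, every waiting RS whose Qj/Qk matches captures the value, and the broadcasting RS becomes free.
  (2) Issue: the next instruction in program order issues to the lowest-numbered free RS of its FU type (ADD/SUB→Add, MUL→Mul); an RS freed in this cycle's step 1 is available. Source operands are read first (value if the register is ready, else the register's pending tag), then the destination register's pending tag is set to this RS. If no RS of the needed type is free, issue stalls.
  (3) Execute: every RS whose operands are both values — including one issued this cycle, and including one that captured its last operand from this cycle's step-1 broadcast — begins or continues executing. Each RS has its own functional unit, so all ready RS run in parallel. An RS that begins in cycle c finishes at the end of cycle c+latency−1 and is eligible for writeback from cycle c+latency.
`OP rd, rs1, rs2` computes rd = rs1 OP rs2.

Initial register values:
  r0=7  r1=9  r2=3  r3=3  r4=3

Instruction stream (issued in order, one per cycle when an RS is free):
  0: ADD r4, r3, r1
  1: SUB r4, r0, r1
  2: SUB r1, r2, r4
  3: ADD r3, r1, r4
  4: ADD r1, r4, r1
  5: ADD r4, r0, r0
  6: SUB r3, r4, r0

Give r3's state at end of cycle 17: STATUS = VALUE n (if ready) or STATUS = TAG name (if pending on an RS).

  c1: issue ADD r4<-Add1  regs: r0:7,r1:9,r2:3,r3:3,r4:Add1
  c2: issue SUB r4<-Add2  regs: r0:7,r1:9,r2:3,r3:3,r4:Add2
  c3: stall  regs: r0:7,r1:9,r2:3,r3:3,r4:Add2
  c4: CDB Add1=12; issue SUB r1<-Add1  regs: r0:7,r1:Add1,r2:3,r3:3,r4:Add2
  c5: CDB Add2=-2; issue ADD r3<-Add2  regs: r0:7,r1:Add1,r2:3,r3:Add2,r4:-2
  c6: stall  regs: r0:7,r1:Add1,r2:3,r3:Add2,r4:-2
  c7: stall  regs: r0:7,r1:Add1,r2:3,r3:Add2,r4:-2
  c8: CDB Add1=5; issue ADD r1<-Add1  regs: r0:7,r1:Add1,r2:3,r3:Add2,r4:-2
  c9: stall  regs: r0:7,r1:Add1,r2:3,r3:Add2,r4:-2
  c10: stall  regs: r0:7,r1:Add1,r2:3,r3:Add2,r4:-2
  c11: CDB Add1=3; issue ADD r4<-Add1  regs: r0:7,r1:3,r2:3,r3:Add2,r4:Add1
  c12: CDB Add2=3; issue SUB r3<-Add2  regs: r0:7,r1:3,r2:3,r3:Add2,r4:Add1
  c13: -  regs: r0:7,r1:3,r2:3,r3:Add2,r4:Add1
  c14: CDB Add1=14  regs: r0:7,r1:3,r2:3,r3:Add2,r4:14
  c15: -  regs: r0:7,r1:3,r2:3,r3:Add2,r4:14
  c16: -  regs: r0:7,r1:3,r2:3,r3:Add2,r4:14
  c17: CDB Add2=7  regs: r0:7,r1:3,r2:3,r3:7,r4:14

STATUS = VALUE 7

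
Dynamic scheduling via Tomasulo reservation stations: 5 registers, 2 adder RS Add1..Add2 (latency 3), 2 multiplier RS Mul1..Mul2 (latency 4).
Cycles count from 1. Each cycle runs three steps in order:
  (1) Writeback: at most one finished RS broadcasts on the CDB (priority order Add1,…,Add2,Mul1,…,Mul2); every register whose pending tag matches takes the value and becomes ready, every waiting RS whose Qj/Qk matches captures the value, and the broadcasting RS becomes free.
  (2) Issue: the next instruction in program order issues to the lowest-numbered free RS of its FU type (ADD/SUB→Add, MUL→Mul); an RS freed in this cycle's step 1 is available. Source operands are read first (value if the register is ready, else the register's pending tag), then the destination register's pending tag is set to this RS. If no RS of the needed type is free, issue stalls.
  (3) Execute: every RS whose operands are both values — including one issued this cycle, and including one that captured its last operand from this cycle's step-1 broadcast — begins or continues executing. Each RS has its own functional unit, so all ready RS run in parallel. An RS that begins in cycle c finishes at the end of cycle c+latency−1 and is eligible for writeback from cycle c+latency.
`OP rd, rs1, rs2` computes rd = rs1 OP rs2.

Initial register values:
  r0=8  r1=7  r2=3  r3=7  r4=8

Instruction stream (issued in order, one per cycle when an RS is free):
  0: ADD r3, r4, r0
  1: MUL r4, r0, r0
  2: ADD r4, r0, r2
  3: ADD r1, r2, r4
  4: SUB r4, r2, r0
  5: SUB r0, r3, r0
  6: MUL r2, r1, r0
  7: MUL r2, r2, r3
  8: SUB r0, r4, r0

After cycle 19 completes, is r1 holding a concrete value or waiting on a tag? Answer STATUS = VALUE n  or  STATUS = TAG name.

STATUS = VALUE 14

cycle 1: issue ADD r3<-Add1 // r0:8,r1:7,r2:3,r3:Add1,r4:8
cycle 2: issue MUL r4<-Mul1 // r0:8,r1:7,r2:3,r3:Add1,r4:Mul1
cycle 3: issue ADD r4<-Add2 // r0:8,r1:7,r2:3,r3:Add1,r4:Add2
cycle 4: CDB Add1=16; issue ADD r1<-Add1 // r0:8,r1:Add1,r2:3,r3:16,r4:Add2
cycle 5: stall // r0:8,r1:Add1,r2:3,r3:16,r4:Add2
cycle 6: CDB Add2=11; issue SUB r4<-Add2 // r0:8,r1:Add1,r2:3,r3:16,r4:Add2
cycle 7: CDB Mul1=64; stall // r0:8,r1:Add1,r2:3,r3:16,r4:Add2
cycle 8: stall // r0:8,r1:Add1,r2:3,r3:16,r4:Add2
cycle 9: CDB Add1=14; issue SUB r0<-Add1 // r0:Add1,r1:14,r2:3,r3:16,r4:Add2
cycle 10: CDB Add2=-5; issue MUL r2<-Mul1 // r0:Add1,r1:14,r2:Mul1,r3:16,r4:-5
cycle 11: issue MUL r2<-Mul2 // r0:Add1,r1:14,r2:Mul2,r3:16,r4:-5
cycle 12: CDB Add1=8; issue SUB r0<-Add1 // r0:Add1,r1:14,r2:Mul2,r3:16,r4:-5
cycle 13: - // r0:Add1,r1:14,r2:Mul2,r3:16,r4:-5
cycle 14: - // r0:Add1,r1:14,r2:Mul2,r3:16,r4:-5
cycle 15: CDB Add1=-13 // r0:-13,r1:14,r2:Mul2,r3:16,r4:-5
cycle 16: CDB Mul1=112 // r0:-13,r1:14,r2:Mul2,r3:16,r4:-5
cycle 17: - // r0:-13,r1:14,r2:Mul2,r3:16,r4:-5
cycle 18: - // r0:-13,r1:14,r2:Mul2,r3:16,r4:-5
cycle 19: - // r0:-13,r1:14,r2:Mul2,r3:16,r4:-5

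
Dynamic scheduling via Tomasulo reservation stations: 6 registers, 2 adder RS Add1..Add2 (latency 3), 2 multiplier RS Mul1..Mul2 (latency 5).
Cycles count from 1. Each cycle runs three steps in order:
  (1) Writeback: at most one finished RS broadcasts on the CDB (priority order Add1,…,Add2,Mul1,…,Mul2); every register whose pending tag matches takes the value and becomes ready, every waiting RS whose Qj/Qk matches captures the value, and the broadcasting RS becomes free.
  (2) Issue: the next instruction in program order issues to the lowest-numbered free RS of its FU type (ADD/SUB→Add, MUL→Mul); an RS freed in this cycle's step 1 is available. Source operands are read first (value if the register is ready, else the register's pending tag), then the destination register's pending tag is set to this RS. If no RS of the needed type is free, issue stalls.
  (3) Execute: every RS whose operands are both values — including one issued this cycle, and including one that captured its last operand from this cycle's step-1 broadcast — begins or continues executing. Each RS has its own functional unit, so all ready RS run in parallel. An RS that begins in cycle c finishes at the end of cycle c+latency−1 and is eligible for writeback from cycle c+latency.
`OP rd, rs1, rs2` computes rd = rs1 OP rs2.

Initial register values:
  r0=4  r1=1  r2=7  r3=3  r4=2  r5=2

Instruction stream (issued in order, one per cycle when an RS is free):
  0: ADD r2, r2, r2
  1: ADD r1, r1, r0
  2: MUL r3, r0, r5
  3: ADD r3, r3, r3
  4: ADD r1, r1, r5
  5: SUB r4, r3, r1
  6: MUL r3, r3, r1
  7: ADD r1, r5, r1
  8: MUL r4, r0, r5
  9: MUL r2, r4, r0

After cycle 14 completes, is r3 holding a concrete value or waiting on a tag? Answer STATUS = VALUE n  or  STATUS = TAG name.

cycle 1: issue ADD r2<-Add1 // r0:4,r1:1,r2:Add1,r3:3,r4:2,r5:2
cycle 2: issue ADD r1<-Add2 // r0:4,r1:Add2,r2:Add1,r3:3,r4:2,r5:2
cycle 3: issue MUL r3<-Mul1 // r0:4,r1:Add2,r2:Add1,r3:Mul1,r4:2,r5:2
cycle 4: CDB Add1=14; issue ADD r3<-Add1 // r0:4,r1:Add2,r2:14,r3:Add1,r4:2,r5:2
cycle 5: CDB Add2=5; issue ADD r1<-Add2 // r0:4,r1:Add2,r2:14,r3:Add1,r4:2,r5:2
cycle 6: stall // r0:4,r1:Add2,r2:14,r3:Add1,r4:2,r5:2
cycle 7: stall // r0:4,r1:Add2,r2:14,r3:Add1,r4:2,r5:2
cycle 8: CDB Add2=7; issue SUB r4<-Add2 // r0:4,r1:7,r2:14,r3:Add1,r4:Add2,r5:2
cycle 9: CDB Mul1=8; issue MUL r3<-Mul1 // r0:4,r1:7,r2:14,r3:Mul1,r4:Add2,r5:2
cycle 10: stall // r0:4,r1:7,r2:14,r3:Mul1,r4:Add2,r5:2
cycle 11: stall // r0:4,r1:7,r2:14,r3:Mul1,r4:Add2,r5:2
cycle 12: CDB Add1=16; issue ADD r1<-Add1 // r0:4,r1:Add1,r2:14,r3:Mul1,r4:Add2,r5:2
cycle 13: issue MUL r4<-Mul2 // r0:4,r1:Add1,r2:14,r3:Mul1,r4:Mul2,r5:2
cycle 14: stall // r0:4,r1:Add1,r2:14,r3:Mul1,r4:Mul2,r5:2

STATUS = TAG Mul1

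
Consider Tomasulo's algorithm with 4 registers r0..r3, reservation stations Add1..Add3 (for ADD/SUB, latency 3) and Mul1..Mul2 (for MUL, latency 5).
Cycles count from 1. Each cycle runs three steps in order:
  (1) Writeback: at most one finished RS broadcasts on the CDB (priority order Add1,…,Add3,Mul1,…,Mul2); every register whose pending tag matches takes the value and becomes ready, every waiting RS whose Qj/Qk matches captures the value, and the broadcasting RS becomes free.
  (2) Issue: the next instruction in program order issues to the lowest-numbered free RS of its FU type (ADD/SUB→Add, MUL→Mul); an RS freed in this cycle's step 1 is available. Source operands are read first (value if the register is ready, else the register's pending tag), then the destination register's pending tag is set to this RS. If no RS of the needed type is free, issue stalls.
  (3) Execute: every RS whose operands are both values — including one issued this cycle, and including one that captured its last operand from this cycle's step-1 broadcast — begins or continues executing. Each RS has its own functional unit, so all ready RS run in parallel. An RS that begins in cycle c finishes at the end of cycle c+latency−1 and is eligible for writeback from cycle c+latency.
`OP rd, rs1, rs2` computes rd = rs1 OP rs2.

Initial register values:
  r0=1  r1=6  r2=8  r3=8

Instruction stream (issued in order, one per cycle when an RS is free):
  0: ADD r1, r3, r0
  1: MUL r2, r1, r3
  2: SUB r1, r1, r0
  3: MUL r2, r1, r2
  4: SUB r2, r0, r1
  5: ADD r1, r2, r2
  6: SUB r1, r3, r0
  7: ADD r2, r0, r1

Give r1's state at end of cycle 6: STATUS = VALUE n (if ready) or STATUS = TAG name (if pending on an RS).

c1: issue ADD r1<-Add1 | r0:1,r1:Add1,r2:8,r3:8
c2: issue MUL r2<-Mul1 | r0:1,r1:Add1,r2:Mul1,r3:8
c3: issue SUB r1<-Add2 | r0:1,r1:Add2,r2:Mul1,r3:8
c4: CDB Add1=9; issue MUL r2<-Mul2 | r0:1,r1:Add2,r2:Mul2,r3:8
c5: issue SUB r2<-Add1 | r0:1,r1:Add2,r2:Add1,r3:8
c6: issue ADD r1<-Add3 | r0:1,r1:Add3,r2:Add1,r3:8

STATUS = TAG Add3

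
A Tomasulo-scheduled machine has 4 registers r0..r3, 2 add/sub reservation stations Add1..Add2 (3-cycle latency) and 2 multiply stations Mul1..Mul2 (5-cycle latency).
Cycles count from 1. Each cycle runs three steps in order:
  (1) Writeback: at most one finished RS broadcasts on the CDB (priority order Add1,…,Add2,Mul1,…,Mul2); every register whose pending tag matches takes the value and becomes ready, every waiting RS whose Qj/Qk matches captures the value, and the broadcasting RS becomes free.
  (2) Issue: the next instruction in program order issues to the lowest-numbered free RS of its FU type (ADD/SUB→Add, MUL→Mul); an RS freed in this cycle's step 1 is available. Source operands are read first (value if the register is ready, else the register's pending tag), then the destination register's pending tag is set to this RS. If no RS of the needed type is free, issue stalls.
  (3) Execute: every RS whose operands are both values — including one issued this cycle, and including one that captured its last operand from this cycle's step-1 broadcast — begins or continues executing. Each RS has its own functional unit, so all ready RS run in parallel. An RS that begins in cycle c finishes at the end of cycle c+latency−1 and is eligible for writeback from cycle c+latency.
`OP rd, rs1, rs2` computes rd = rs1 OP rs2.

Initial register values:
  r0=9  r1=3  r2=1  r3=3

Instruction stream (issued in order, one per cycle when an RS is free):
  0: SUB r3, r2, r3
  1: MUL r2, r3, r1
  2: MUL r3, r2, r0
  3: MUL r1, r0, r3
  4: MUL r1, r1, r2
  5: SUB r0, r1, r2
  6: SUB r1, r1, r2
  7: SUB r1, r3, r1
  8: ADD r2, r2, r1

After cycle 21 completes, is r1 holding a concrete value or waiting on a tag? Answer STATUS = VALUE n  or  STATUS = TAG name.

STATUS = TAG Add2

c1: issue SUB r3<-Add1 | r0:9,r1:3,r2:1,r3:Add1
c2: issue MUL r2<-Mul1 | r0:9,r1:3,r2:Mul1,r3:Add1
c3: issue MUL r3<-Mul2 | r0:9,r1:3,r2:Mul1,r3:Mul2
c4: CDB Add1=-2; stall | r0:9,r1:3,r2:Mul1,r3:Mul2
c5: stall | r0:9,r1:3,r2:Mul1,r3:Mul2
c6: stall | r0:9,r1:3,r2:Mul1,r3:Mul2
c7: stall | r0:9,r1:3,r2:Mul1,r3:Mul2
c8: stall | r0:9,r1:3,r2:Mul1,r3:Mul2
c9: CDB Mul1=-6; issue MUL r1<-Mul1 | r0:9,r1:Mul1,r2:-6,r3:Mul2
c10: stall | r0:9,r1:Mul1,r2:-6,r3:Mul2
c11: stall | r0:9,r1:Mul1,r2:-6,r3:Mul2
c12: stall | r0:9,r1:Mul1,r2:-6,r3:Mul2
c13: stall | r0:9,r1:Mul1,r2:-6,r3:Mul2
c14: CDB Mul2=-54; issue MUL r1<-Mul2 | r0:9,r1:Mul2,r2:-6,r3:-54
c15: issue SUB r0<-Add1 | r0:Add1,r1:Mul2,r2:-6,r3:-54
c16: issue SUB r1<-Add2 | r0:Add1,r1:Add2,r2:-6,r3:-54
c17: stall | r0:Add1,r1:Add2,r2:-6,r3:-54
c18: stall | r0:Add1,r1:Add2,r2:-6,r3:-54
c19: CDB Mul1=-486; stall | r0:Add1,r1:Add2,r2:-6,r3:-54
c20: stall | r0:Add1,r1:Add2,r2:-6,r3:-54
c21: stall | r0:Add1,r1:Add2,r2:-6,r3:-54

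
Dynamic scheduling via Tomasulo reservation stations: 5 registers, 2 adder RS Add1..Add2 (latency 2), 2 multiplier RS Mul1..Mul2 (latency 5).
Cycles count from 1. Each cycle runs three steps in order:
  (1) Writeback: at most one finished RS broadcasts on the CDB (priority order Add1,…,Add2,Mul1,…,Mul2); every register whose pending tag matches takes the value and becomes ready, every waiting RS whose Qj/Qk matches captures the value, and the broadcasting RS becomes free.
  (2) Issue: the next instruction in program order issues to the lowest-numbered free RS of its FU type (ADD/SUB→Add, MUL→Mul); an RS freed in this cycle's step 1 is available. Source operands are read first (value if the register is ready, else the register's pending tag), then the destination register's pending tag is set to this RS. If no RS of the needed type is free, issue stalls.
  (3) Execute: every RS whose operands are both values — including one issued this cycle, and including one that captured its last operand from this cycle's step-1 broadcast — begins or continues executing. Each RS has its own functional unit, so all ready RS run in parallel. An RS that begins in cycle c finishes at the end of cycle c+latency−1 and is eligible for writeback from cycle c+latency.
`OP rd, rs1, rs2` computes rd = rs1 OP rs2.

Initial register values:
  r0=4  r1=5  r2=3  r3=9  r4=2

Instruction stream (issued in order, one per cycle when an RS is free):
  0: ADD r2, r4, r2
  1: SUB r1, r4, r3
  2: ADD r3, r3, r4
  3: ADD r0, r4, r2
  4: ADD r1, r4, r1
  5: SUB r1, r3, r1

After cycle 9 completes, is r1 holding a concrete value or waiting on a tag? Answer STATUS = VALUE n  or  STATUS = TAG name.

  c1: issue ADD r2<-Add1  regs: r0:4,r1:5,r2:Add1,r3:9,r4:2
  c2: issue SUB r1<-Add2  regs: r0:4,r1:Add2,r2:Add1,r3:9,r4:2
  c3: CDB Add1=5; issue ADD r3<-Add1  regs: r0:4,r1:Add2,r2:5,r3:Add1,r4:2
  c4: CDB Add2=-7; issue ADD r0<-Add2  regs: r0:Add2,r1:-7,r2:5,r3:Add1,r4:2
  c5: CDB Add1=11; issue ADD r1<-Add1  regs: r0:Add2,r1:Add1,r2:5,r3:11,r4:2
  c6: CDB Add2=7; issue SUB r1<-Add2  regs: r0:7,r1:Add2,r2:5,r3:11,r4:2
  c7: CDB Add1=-5  regs: r0:7,r1:Add2,r2:5,r3:11,r4:2
  c8: -  regs: r0:7,r1:Add2,r2:5,r3:11,r4:2
  c9: CDB Add2=16  regs: r0:7,r1:16,r2:5,r3:11,r4:2

STATUS = VALUE 16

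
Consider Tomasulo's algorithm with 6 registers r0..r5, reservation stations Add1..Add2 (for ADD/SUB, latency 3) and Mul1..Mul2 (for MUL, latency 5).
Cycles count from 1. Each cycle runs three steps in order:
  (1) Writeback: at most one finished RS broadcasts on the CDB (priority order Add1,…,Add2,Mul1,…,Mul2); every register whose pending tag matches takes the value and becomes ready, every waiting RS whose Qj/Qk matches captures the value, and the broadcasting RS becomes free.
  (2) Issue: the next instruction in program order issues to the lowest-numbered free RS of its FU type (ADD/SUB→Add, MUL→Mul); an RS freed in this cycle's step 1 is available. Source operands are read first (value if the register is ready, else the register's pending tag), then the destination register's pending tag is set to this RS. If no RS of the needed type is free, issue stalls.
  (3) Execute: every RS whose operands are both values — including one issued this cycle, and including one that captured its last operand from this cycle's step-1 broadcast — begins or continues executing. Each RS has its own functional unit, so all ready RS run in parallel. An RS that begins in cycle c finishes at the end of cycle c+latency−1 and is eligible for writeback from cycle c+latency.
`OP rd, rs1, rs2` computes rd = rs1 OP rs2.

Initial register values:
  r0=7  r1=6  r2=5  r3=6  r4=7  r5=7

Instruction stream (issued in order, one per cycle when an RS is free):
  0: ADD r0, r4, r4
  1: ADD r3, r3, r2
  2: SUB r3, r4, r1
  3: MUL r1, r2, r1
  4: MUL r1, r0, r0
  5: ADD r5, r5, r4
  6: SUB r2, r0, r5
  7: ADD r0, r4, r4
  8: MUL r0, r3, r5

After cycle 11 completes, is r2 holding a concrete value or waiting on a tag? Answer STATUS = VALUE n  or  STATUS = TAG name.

STATUS = TAG Add2

  c1: issue ADD r0<-Add1  regs: r0:Add1,r1:6,r2:5,r3:6,r4:7,r5:7
  c2: issue ADD r3<-Add2  regs: r0:Add1,r1:6,r2:5,r3:Add2,r4:7,r5:7
  c3: stall  regs: r0:Add1,r1:6,r2:5,r3:Add2,r4:7,r5:7
  c4: CDB Add1=14; issue SUB r3<-Add1  regs: r0:14,r1:6,r2:5,r3:Add1,r4:7,r5:7
  c5: CDB Add2=11; issue MUL r1<-Mul1  regs: r0:14,r1:Mul1,r2:5,r3:Add1,r4:7,r5:7
  c6: issue MUL r1<-Mul2  regs: r0:14,r1:Mul2,r2:5,r3:Add1,r4:7,r5:7
  c7: CDB Add1=1; issue ADD r5<-Add1  regs: r0:14,r1:Mul2,r2:5,r3:1,r4:7,r5:Add1
  c8: issue SUB r2<-Add2  regs: r0:14,r1:Mul2,r2:Add2,r3:1,r4:7,r5:Add1
  c9: stall  regs: r0:14,r1:Mul2,r2:Add2,r3:1,r4:7,r5:Add1
  c10: CDB Add1=14; issue ADD r0<-Add1  regs: r0:Add1,r1:Mul2,r2:Add2,r3:1,r4:7,r5:14
  c11: CDB Mul1=30; issue MUL r0<-Mul1  regs: r0:Mul1,r1:Mul2,r2:Add2,r3:1,r4:7,r5:14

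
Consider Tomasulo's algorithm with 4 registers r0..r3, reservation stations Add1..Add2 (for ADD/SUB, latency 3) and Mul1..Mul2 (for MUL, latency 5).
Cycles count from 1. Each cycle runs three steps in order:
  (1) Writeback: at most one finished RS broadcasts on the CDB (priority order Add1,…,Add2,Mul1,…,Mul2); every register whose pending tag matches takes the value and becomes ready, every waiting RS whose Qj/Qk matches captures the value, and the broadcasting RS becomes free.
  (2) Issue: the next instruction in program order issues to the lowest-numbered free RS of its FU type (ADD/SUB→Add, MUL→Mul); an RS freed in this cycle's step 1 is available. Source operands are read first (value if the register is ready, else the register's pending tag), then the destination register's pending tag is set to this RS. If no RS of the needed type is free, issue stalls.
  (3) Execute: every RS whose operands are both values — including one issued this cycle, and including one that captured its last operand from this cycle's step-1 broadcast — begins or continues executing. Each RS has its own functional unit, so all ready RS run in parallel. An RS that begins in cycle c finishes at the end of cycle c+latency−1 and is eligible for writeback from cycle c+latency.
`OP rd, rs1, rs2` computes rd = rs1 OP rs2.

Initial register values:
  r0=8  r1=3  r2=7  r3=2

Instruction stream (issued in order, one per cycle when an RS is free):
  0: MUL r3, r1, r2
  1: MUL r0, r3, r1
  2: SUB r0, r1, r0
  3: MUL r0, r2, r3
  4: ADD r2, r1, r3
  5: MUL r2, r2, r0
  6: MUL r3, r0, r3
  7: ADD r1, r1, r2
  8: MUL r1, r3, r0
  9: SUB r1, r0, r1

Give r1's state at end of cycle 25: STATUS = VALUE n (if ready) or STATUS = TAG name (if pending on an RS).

  c1: issue MUL r3<-Mul1  regs: r0:8,r1:3,r2:7,r3:Mul1
  c2: issue MUL r0<-Mul2  regs: r0:Mul2,r1:3,r2:7,r3:Mul1
  c3: issue SUB r0<-Add1  regs: r0:Add1,r1:3,r2:7,r3:Mul1
  c4: stall  regs: r0:Add1,r1:3,r2:7,r3:Mul1
  c5: stall  regs: r0:Add1,r1:3,r2:7,r3:Mul1
  c6: CDB Mul1=21; issue MUL r0<-Mul1  regs: r0:Mul1,r1:3,r2:7,r3:21
  c7: issue ADD r2<-Add2  regs: r0:Mul1,r1:3,r2:Add2,r3:21
  c8: stall  regs: r0:Mul1,r1:3,r2:Add2,r3:21
  c9: stall  regs: r0:Mul1,r1:3,r2:Add2,r3:21
  c10: CDB Add2=24; stall  regs: r0:Mul1,r1:3,r2:24,r3:21
  c11: CDB Mul1=147; issue MUL r2<-Mul1  regs: r0:147,r1:3,r2:Mul1,r3:21
  c12: CDB Mul2=63; issue MUL r3<-Mul2  regs: r0:147,r1:3,r2:Mul1,r3:Mul2
  c13: issue ADD r1<-Add2  regs: r0:147,r1:Add2,r2:Mul1,r3:Mul2
  c14: stall  regs: r0:147,r1:Add2,r2:Mul1,r3:Mul2
  c15: CDB Add1=-60; stall  regs: r0:147,r1:Add2,r2:Mul1,r3:Mul2
  c16: CDB Mul1=3528; issue MUL r1<-Mul1  regs: r0:147,r1:Mul1,r2:3528,r3:Mul2
  c17: CDB Mul2=3087; issue SUB r1<-Add1  regs: r0:147,r1:Add1,r2:3528,r3:3087
  c18: -  regs: r0:147,r1:Add1,r2:3528,r3:3087
  c19: CDB Add2=3531  regs: r0:147,r1:Add1,r2:3528,r3:3087
  c20: -  regs: r0:147,r1:Add1,r2:3528,r3:3087
  c21: -  regs: r0:147,r1:Add1,r2:3528,r3:3087
  c22: CDB Mul1=453789  regs: r0:147,r1:Add1,r2:3528,r3:3087
  c23: -  regs: r0:147,r1:Add1,r2:3528,r3:3087
  c24: -  regs: r0:147,r1:Add1,r2:3528,r3:3087
  c25: CDB Add1=-453642  regs: r0:147,r1:-453642,r2:3528,r3:3087

STATUS = VALUE -453642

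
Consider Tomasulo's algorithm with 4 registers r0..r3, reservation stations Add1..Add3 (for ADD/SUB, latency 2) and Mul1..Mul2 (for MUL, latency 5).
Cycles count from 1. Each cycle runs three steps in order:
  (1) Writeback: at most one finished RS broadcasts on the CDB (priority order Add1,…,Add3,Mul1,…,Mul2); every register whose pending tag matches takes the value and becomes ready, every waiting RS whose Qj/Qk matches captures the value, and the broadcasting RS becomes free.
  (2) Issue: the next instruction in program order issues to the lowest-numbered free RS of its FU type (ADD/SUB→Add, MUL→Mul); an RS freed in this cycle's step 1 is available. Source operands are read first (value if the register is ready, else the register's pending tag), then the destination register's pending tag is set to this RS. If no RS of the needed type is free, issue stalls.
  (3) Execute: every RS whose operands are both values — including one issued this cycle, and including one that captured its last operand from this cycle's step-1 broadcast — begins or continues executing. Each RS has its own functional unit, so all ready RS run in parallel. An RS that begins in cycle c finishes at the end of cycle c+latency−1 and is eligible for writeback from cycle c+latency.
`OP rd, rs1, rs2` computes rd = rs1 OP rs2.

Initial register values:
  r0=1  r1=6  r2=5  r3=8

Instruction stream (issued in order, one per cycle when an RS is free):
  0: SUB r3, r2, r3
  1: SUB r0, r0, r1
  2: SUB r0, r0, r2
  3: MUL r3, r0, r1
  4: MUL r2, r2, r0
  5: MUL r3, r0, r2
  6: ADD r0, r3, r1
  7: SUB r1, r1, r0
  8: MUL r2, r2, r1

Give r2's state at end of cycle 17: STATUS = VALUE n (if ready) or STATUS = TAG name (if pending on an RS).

STATUS = TAG Mul2

  c1: issue SUB r3<-Add1  regs: r0:1,r1:6,r2:5,r3:Add1
  c2: issue SUB r0<-Add2  regs: r0:Add2,r1:6,r2:5,r3:Add1
  c3: CDB Add1=-3; issue SUB r0<-Add1  regs: r0:Add1,r1:6,r2:5,r3:-3
  c4: CDB Add2=-5; issue MUL r3<-Mul1  regs: r0:Add1,r1:6,r2:5,r3:Mul1
  c5: issue MUL r2<-Mul2  regs: r0:Add1,r1:6,r2:Mul2,r3:Mul1
  c6: CDB Add1=-10; stall  regs: r0:-10,r1:6,r2:Mul2,r3:Mul1
  c7: stall  regs: r0:-10,r1:6,r2:Mul2,r3:Mul1
  c8: stall  regs: r0:-10,r1:6,r2:Mul2,r3:Mul1
  c9: stall  regs: r0:-10,r1:6,r2:Mul2,r3:Mul1
  c10: stall  regs: r0:-10,r1:6,r2:Mul2,r3:Mul1
  c11: CDB Mul1=-60; issue MUL r3<-Mul1  regs: r0:-10,r1:6,r2:Mul2,r3:Mul1
  c12: CDB Mul2=-50; issue ADD r0<-Add1  regs: r0:Add1,r1:6,r2:-50,r3:Mul1
  c13: issue SUB r1<-Add2  regs: r0:Add1,r1:Add2,r2:-50,r3:Mul1
  c14: issue MUL r2<-Mul2  regs: r0:Add1,r1:Add2,r2:Mul2,r3:Mul1
  c15: -  regs: r0:Add1,r1:Add2,r2:Mul2,r3:Mul1
  c16: -  regs: r0:Add1,r1:Add2,r2:Mul2,r3:Mul1
  c17: CDB Mul1=500  regs: r0:Add1,r1:Add2,r2:Mul2,r3:500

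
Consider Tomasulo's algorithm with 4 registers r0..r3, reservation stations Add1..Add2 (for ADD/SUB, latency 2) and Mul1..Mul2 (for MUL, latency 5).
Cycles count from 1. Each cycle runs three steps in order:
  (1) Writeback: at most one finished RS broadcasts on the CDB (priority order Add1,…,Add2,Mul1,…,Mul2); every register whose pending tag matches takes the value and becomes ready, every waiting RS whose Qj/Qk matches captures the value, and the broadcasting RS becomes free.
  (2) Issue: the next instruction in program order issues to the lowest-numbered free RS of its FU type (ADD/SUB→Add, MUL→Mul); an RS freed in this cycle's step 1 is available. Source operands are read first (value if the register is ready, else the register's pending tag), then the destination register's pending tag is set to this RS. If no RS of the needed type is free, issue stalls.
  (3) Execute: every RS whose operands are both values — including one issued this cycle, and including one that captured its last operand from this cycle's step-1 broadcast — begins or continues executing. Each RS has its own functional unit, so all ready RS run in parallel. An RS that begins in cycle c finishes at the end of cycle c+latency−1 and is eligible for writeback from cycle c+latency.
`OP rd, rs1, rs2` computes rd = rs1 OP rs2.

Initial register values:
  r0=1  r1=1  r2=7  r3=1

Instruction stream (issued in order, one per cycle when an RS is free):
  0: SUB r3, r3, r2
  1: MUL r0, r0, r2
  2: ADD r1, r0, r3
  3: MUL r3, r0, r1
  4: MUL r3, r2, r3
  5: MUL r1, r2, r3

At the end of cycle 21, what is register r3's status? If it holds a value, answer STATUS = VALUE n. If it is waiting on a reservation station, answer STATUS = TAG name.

STATUS = VALUE 49

cycle 1: issue SUB r3<-Add1 // r0:1,r1:1,r2:7,r3:Add1
cycle 2: issue MUL r0<-Mul1 // r0:Mul1,r1:1,r2:7,r3:Add1
cycle 3: CDB Add1=-6; issue ADD r1<-Add1 // r0:Mul1,r1:Add1,r2:7,r3:-6
cycle 4: issue MUL r3<-Mul2 // r0:Mul1,r1:Add1,r2:7,r3:Mul2
cycle 5: stall // r0:Mul1,r1:Add1,r2:7,r3:Mul2
cycle 6: stall // r0:Mul1,r1:Add1,r2:7,r3:Mul2
cycle 7: CDB Mul1=7; issue MUL r3<-Mul1 // r0:7,r1:Add1,r2:7,r3:Mul1
cycle 8: stall // r0:7,r1:Add1,r2:7,r3:Mul1
cycle 9: CDB Add1=1; stall // r0:7,r1:1,r2:7,r3:Mul1
cycle 10: stall // r0:7,r1:1,r2:7,r3:Mul1
cycle 11: stall // r0:7,r1:1,r2:7,r3:Mul1
cycle 12: stall // r0:7,r1:1,r2:7,r3:Mul1
cycle 13: stall // r0:7,r1:1,r2:7,r3:Mul1
cycle 14: CDB Mul2=7; issue MUL r1<-Mul2 // r0:7,r1:Mul2,r2:7,r3:Mul1
cycle 15: - // r0:7,r1:Mul2,r2:7,r3:Mul1
cycle 16: - // r0:7,r1:Mul2,r2:7,r3:Mul1
cycle 17: - // r0:7,r1:Mul2,r2:7,r3:Mul1
cycle 18: - // r0:7,r1:Mul2,r2:7,r3:Mul1
cycle 19: CDB Mul1=49 // r0:7,r1:Mul2,r2:7,r3:49
cycle 20: - // r0:7,r1:Mul2,r2:7,r3:49
cycle 21: - // r0:7,r1:Mul2,r2:7,r3:49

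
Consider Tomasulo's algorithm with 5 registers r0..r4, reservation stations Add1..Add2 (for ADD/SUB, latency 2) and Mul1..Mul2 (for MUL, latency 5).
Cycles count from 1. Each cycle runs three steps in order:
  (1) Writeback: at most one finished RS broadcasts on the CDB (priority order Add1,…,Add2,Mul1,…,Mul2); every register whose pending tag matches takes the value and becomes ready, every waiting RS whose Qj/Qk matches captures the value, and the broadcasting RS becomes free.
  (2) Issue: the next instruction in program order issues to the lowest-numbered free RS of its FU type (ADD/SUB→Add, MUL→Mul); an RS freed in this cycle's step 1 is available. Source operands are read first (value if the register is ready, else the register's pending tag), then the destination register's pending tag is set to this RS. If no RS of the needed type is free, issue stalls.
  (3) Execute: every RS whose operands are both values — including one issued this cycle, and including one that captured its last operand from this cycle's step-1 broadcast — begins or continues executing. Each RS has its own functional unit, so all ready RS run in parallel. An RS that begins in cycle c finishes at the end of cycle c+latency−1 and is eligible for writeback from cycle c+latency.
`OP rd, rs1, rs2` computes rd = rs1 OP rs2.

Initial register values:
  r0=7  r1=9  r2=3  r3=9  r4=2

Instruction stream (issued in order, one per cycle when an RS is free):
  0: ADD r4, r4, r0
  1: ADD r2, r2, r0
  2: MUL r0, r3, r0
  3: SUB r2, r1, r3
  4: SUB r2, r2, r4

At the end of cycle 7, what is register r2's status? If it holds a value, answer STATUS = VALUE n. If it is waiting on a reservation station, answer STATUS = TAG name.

c1: issue ADD r4<-Add1 | r0:7,r1:9,r2:3,r3:9,r4:Add1
c2: issue ADD r2<-Add2 | r0:7,r1:9,r2:Add2,r3:9,r4:Add1
c3: CDB Add1=9; issue MUL r0<-Mul1 | r0:Mul1,r1:9,r2:Add2,r3:9,r4:9
c4: CDB Add2=10; issue SUB r2<-Add1 | r0:Mul1,r1:9,r2:Add1,r3:9,r4:9
c5: issue SUB r2<-Add2 | r0:Mul1,r1:9,r2:Add2,r3:9,r4:9
c6: CDB Add1=0 | r0:Mul1,r1:9,r2:Add2,r3:9,r4:9
c7: - | r0:Mul1,r1:9,r2:Add2,r3:9,r4:9

STATUS = TAG Add2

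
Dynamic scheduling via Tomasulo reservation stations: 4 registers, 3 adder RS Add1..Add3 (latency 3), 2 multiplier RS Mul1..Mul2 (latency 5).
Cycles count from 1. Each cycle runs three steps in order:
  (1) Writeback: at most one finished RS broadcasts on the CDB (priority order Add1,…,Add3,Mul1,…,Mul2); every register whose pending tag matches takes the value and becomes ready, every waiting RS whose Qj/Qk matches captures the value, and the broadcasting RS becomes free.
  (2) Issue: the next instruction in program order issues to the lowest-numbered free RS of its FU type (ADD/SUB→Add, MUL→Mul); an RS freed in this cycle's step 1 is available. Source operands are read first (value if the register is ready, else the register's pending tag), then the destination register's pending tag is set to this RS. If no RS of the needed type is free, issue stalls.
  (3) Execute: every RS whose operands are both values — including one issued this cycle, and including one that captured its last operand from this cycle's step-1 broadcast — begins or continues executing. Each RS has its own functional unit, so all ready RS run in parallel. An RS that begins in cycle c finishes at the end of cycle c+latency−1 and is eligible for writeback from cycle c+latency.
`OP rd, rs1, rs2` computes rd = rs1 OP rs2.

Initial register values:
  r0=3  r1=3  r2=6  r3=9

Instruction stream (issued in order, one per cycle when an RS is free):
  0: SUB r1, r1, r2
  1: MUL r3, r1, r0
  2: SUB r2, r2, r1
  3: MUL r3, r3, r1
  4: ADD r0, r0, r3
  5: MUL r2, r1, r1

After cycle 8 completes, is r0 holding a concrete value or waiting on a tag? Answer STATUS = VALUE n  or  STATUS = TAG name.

STATUS = TAG Add1

cycle 1: issue SUB r1<-Add1 // r0:3,r1:Add1,r2:6,r3:9
cycle 2: issue MUL r3<-Mul1 // r0:3,r1:Add1,r2:6,r3:Mul1
cycle 3: issue SUB r2<-Add2 // r0:3,r1:Add1,r2:Add2,r3:Mul1
cycle 4: CDB Add1=-3; issue MUL r3<-Mul2 // r0:3,r1:-3,r2:Add2,r3:Mul2
cycle 5: issue ADD r0<-Add1 // r0:Add1,r1:-3,r2:Add2,r3:Mul2
cycle 6: stall // r0:Add1,r1:-3,r2:Add2,r3:Mul2
cycle 7: CDB Add2=9; stall // r0:Add1,r1:-3,r2:9,r3:Mul2
cycle 8: stall // r0:Add1,r1:-3,r2:9,r3:Mul2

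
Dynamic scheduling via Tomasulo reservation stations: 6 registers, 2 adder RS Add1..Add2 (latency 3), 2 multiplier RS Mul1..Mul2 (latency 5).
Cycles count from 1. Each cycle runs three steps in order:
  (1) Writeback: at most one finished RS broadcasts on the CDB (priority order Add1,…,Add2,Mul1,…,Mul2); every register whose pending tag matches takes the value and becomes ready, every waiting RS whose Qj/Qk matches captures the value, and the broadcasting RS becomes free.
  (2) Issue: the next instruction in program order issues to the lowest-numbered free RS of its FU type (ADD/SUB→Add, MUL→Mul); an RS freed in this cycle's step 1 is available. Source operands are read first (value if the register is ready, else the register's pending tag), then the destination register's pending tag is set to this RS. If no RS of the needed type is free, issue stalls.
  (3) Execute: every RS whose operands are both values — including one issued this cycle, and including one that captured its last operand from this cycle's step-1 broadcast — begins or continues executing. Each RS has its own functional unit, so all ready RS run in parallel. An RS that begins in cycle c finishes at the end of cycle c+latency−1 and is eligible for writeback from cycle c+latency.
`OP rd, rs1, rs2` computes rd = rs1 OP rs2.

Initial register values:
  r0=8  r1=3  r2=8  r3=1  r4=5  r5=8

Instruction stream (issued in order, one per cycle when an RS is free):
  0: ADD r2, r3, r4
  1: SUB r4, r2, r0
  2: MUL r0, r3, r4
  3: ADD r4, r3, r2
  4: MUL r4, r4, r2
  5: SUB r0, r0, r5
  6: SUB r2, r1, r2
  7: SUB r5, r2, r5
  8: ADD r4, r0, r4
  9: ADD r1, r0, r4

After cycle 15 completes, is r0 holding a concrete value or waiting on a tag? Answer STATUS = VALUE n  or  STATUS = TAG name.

  c1: issue ADD r2<-Add1  regs: r0:8,r1:3,r2:Add1,r3:1,r4:5,r5:8
  c2: issue SUB r4<-Add2  regs: r0:8,r1:3,r2:Add1,r3:1,r4:Add2,r5:8
  c3: issue MUL r0<-Mul1  regs: r0:Mul1,r1:3,r2:Add1,r3:1,r4:Add2,r5:8
  c4: CDB Add1=6; issue ADD r4<-Add1  regs: r0:Mul1,r1:3,r2:6,r3:1,r4:Add1,r5:8
  c5: issue MUL r4<-Mul2  regs: r0:Mul1,r1:3,r2:6,r3:1,r4:Mul2,r5:8
  c6: stall  regs: r0:Mul1,r1:3,r2:6,r3:1,r4:Mul2,r5:8
  c7: CDB Add1=7; issue SUB r0<-Add1  regs: r0:Add1,r1:3,r2:6,r3:1,r4:Mul2,r5:8
  c8: CDB Add2=-2; issue SUB r2<-Add2  regs: r0:Add1,r1:3,r2:Add2,r3:1,r4:Mul2,r5:8
  c9: stall  regs: r0:Add1,r1:3,r2:Add2,r3:1,r4:Mul2,r5:8
  c10: stall  regs: r0:Add1,r1:3,r2:Add2,r3:1,r4:Mul2,r5:8
  c11: CDB Add2=-3; issue SUB r5<-Add2  regs: r0:Add1,r1:3,r2:-3,r3:1,r4:Mul2,r5:Add2
  c12: CDB Mul2=42; stall  regs: r0:Add1,r1:3,r2:-3,r3:1,r4:42,r5:Add2
  c13: CDB Mul1=-2; stall  regs: r0:Add1,r1:3,r2:-3,r3:1,r4:42,r5:Add2
  c14: CDB Add2=-11; issue ADD r4<-Add2  regs: r0:Add1,r1:3,r2:-3,r3:1,r4:Add2,r5:-11
  c15: stall  regs: r0:Add1,r1:3,r2:-3,r3:1,r4:Add2,r5:-11

STATUS = TAG Add1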